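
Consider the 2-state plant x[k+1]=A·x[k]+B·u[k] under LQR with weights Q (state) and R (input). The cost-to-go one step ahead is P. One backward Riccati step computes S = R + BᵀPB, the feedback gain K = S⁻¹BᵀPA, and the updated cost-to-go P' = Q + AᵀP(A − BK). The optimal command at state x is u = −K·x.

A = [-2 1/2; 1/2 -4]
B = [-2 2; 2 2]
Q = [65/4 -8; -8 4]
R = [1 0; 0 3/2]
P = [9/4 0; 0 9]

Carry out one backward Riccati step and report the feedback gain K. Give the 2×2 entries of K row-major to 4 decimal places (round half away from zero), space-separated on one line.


BᵀP = [-4.5000 18.0000; 4.5000 18.0000]
S = R + BᵀPB = [1 0; 0 3/2] + [45.0000 27.0000; 27.0000 45.0000] = [46.0000 27.0000; 27.0000 46.5000]
BᵀPA = [18.0000 -74.2500; 0.0000 -69.7500]
K = S⁻¹·BᵀPA = [0.5936 -1.1130; -0.3447 -0.8537]
A−BK = [-0.1234 -0.0186; 0.0021 -0.0665]
AᵀP(A−BK) = [0.5649 -0.2154; -0.2154 2.3727]
P' = Q + AᵀP(A−BK) = [16.8149 -8.2154; -8.2154 6.3727]
tr(P') = 23.1876

0.5936 -1.1130 -0.3447 -0.8537


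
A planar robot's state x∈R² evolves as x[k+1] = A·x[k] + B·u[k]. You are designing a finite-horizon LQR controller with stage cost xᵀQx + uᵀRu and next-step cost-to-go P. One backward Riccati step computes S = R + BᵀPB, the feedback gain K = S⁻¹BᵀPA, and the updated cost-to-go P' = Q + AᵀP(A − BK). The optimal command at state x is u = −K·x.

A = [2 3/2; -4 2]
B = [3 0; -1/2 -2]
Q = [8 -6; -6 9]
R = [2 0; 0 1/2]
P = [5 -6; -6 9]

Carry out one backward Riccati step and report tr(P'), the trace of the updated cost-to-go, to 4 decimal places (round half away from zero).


20.4234

BᵀP = [18.0000 -22.5000; 12.0000 -18.0000]
S = R + BᵀPB = [2 0; 0 1/2] + [65.2500 45.0000; 45.0000 36.0000] = [67.2500 45.0000; 45.0000 36.5000]
BᵀPA = [126.0000 -18.0000; 96.0000 -18.0000]
K = S⁻¹·BᵀPA = [0.6494 0.3561; 1.8295 -0.9322]
A−BK = [0.0518 0.4316; -0.0163 0.3136]
AᵀP(A−BK) = [2.5429 -0.3797; -0.3797 0.8805]
P' = Q + AᵀP(A−BK) = [10.5429 -6.3797; -6.3797 9.8805]
tr(P') = 20.4234


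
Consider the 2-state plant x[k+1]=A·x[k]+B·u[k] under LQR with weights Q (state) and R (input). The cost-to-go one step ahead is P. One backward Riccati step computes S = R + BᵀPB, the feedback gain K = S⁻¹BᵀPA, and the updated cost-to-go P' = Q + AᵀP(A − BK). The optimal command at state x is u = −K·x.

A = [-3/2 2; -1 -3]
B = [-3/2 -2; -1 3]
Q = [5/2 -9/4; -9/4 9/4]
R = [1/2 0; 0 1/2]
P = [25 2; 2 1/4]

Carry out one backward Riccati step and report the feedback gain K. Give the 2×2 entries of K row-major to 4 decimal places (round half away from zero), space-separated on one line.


0.7624 -0.2090 0.2090 -0.8099

BᵀP = [-39.5000 -3.2500; -44.0000 -3.2500]
S = R + BᵀPB = [1/2 0; 0 1/2] + [62.5000 69.2500; 69.2500 78.2500] = [63.0000 69.2500; 69.2500 78.7500]
BᵀPA = [62.5000 -69.2500; 69.2500 -78.2500]
K = S⁻¹·BᵀPA = [0.7624 -0.2090; 0.2090 -0.8099]
A−BK = [0.0615 0.0668; -0.8646 -0.7793]
AᵀP(A−BK) = [0.3812 -0.1045; -0.1045 0.4049]
P' = Q + AᵀP(A−BK) = [2.8812 -2.3545; -2.3545 2.6549]
tr(P') = 5.5361


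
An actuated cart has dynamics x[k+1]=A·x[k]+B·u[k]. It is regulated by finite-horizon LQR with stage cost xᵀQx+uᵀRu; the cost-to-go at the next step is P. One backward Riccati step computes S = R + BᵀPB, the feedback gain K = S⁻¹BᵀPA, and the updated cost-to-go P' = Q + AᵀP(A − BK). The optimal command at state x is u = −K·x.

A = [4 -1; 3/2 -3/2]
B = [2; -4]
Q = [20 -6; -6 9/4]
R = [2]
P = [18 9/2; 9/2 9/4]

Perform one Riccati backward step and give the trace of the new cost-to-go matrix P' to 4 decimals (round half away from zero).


BᵀP = [18.0000 0.0000]
S = R + BᵀPB = [2] + [36.0000] = [38.0000]
BᵀPA = [72.0000 -18.0000]
K = S⁻¹·BᵀPA = [1.8947 -0.4737]
A−BK = [0.2105 -0.0526; 9.0789 -3.3947]
AᵀP(A−BK) = [210.6414 -76.7072; -76.7072 28.0362]
P' = Q + AᵀP(A−BK) = [230.6414 -82.7072; -82.7072 30.2862]
tr(P') = 260.9276

260.9276


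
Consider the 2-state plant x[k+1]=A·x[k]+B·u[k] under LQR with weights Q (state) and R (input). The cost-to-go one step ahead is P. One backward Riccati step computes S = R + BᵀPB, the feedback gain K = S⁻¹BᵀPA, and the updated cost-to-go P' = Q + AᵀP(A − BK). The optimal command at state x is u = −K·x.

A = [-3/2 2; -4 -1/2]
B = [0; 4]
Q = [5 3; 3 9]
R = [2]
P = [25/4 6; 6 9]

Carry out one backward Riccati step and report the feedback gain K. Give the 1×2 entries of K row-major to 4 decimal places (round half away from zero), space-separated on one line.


BᵀP = [24.0000 36.0000]
S = R + BᵀPB = [2] + [144.0000] = [146.0000]
BᵀPA = [-180.0000 30.0000]
K = S⁻¹·BᵀPA = [-1.2329 0.2055]
A−BK = [-1.5000 2.0000; 0.9315 -1.3219]
AᵀP(A−BK) = [8.1447 -7.2637; -7.2637 9.0856]
P' = Q + AᵀP(A−BK) = [13.1447 -4.2637; -4.2637 18.0856]
tr(P') = 31.2303

-1.2329 0.2055


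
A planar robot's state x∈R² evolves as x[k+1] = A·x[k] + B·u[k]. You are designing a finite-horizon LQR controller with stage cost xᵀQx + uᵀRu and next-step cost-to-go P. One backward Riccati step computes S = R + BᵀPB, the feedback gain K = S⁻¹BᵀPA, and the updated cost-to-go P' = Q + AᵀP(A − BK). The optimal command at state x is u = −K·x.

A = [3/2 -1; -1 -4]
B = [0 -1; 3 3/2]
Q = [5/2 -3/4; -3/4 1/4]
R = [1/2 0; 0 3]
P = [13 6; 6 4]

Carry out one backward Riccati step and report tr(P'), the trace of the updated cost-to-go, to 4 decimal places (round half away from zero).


BᵀP = [18.0000 12.0000; -4.0000 0.0000]
S = R + BᵀPB = [1/2 0; 0 3] + [36.0000 0.0000; 0.0000 4.0000] = [36.5000 0.0000; 0.0000 7.0000]
BᵀPA = [15.0000 -66.0000; -6.0000 4.0000]
K = S⁻¹·BᵀPA = [0.4110 -1.8082; -0.8571 0.5714]
A−BK = [0.6429 -0.4286; -0.9472 0.5675]
AᵀP(A−BK) = [3.9428 -2.9481; -2.9481 3.3718]
P' = Q + AᵀP(A−BK) = [6.4428 -3.6981; -3.6981 3.6218]
tr(P') = 10.0646

10.0646


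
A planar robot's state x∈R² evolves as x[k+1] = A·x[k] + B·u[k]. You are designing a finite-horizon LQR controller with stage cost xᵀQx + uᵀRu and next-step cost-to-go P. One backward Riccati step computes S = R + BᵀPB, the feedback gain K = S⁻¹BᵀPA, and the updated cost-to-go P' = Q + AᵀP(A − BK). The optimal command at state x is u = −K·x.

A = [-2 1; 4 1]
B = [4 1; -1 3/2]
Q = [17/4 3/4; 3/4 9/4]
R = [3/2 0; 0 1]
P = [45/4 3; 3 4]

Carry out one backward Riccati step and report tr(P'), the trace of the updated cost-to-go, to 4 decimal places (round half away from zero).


11.9529

BᵀP = [42.0000 8.0000; 15.7500 9.0000]
S = R + BᵀPB = [3/2 0; 0 1] + [160.0000 54.0000; 54.0000 29.2500] = [161.5000 54.0000; 54.0000 30.2500]
BᵀPA = [-52.0000 50.0000; 4.5000 24.7500]
K = S⁻¹·BᵀPA = [-0.9221 0.0894; 1.7949 0.6586]
A−BK = [-0.1064 -0.0161; 0.3856 0.1014]
AᵀP(A−BK) = [4.9729 1.1832; 1.1832 0.4800]
P' = Q + AᵀP(A−BK) = [9.2229 1.9332; 1.9332 2.7300]
tr(P') = 11.9529


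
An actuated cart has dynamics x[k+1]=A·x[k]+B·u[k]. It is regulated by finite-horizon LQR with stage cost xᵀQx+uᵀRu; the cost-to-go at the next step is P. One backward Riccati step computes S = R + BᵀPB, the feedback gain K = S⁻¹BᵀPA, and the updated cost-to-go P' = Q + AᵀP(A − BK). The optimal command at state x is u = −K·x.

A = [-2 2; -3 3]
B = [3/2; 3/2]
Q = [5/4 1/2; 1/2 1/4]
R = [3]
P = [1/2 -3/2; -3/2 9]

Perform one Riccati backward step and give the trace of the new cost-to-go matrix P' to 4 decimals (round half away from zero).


24.2021

BᵀP = [-1.5000 11.2500]
S = R + BᵀPB = [3] + [14.6250] = [17.6250]
BᵀPA = [-30.7500 30.7500]
K = S⁻¹·BᵀPA = [-1.7447 1.7447]
A−BK = [0.6170 -0.6170; -0.3830 0.3830]
AᵀP(A−BK) = [11.3511 -11.3511; -11.3511 11.3511]
P' = Q + AᵀP(A−BK) = [12.6011 -10.8511; -10.8511 11.6011]
tr(P') = 24.2021


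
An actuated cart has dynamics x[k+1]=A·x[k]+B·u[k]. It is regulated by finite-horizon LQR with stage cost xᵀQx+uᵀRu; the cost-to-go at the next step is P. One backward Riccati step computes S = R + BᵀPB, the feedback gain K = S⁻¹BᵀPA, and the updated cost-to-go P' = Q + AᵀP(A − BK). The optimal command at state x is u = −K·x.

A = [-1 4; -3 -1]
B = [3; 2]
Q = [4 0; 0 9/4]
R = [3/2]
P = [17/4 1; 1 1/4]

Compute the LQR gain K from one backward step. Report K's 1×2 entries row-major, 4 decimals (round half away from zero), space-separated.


BᵀP = [14.7500 3.5000]
S = R + BᵀPB = [3/2] + [51.2500] = [52.7500]
BᵀPA = [-25.2500 55.5000]
K = S⁻¹·BᵀPA = [-0.4787 1.0521]
A−BK = [0.4360 0.8436; -2.0427 -3.1043]
AᵀP(A−BK) = [0.4135 -0.6836; -0.6836 1.8566]
P' = Q + AᵀP(A−BK) = [4.4135 -0.6836; -0.6836 4.1066]
tr(P') = 8.5201

-0.4787 1.0521


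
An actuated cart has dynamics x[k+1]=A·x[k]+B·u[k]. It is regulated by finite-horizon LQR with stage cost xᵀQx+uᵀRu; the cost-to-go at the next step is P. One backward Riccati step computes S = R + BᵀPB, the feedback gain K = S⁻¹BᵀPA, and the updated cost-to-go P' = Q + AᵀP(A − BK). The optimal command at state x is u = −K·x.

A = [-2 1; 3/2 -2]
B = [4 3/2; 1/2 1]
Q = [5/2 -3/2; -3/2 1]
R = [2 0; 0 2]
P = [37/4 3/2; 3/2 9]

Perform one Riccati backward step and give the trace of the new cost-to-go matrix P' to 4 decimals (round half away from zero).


BᵀP = [37.7500 10.5000; 15.3750 11.2500]
S = R + BᵀPB = [2 0; 0 2] + [156.2500 67.1250; 67.1250 34.3125] = [158.2500 67.1250; 67.1250 36.3125]
BᵀPA = [-59.7500 16.7500; -13.8750 -7.1250]
K = S⁻¹·BᵀPA = [-0.9981 0.8757; 1.4629 -1.8150]
A−BK = [-0.2020 0.2196; 0.5361 -0.6228]
AᵀP(A−BK) = [8.9121 -10.1089; -10.1089 11.6496]
P' = Q + AᵀP(A−BK) = [11.4121 -11.6089; -11.6089 12.6496]
tr(P') = 24.0617

24.0617


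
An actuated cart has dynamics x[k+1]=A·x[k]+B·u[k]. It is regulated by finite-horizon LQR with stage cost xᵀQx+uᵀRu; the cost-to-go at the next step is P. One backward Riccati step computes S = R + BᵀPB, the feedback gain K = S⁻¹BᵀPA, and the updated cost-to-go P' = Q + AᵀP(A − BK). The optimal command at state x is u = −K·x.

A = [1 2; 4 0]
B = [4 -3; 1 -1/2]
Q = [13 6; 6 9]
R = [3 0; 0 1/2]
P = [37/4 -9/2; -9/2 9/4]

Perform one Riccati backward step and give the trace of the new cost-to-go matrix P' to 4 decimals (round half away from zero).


BᵀP = [32.5000 -15.7500; -25.5000 12.3750]
S = R + BᵀPB = [3 0; 0 1/2] + [114.2500 -89.6250; -89.6250 70.3125] = [117.2500 -89.6250; -89.6250 70.8125]
BᵀPA = [-30.5000 65.0000; 24.0000 -51.0000]
K = S⁻¹·BᵀPA = [-0.0325 0.1182; 0.2978 -0.5706]
A−BK = [2.0234 -0.1846; 4.1814 -0.4035]
AᵀP(A−BK) = [1.1118 -0.2003; -0.2003 0.2159]
P' = Q + AᵀP(A−BK) = [14.1118 5.7997; 5.7997 9.2159]
tr(P') = 23.3277

23.3277


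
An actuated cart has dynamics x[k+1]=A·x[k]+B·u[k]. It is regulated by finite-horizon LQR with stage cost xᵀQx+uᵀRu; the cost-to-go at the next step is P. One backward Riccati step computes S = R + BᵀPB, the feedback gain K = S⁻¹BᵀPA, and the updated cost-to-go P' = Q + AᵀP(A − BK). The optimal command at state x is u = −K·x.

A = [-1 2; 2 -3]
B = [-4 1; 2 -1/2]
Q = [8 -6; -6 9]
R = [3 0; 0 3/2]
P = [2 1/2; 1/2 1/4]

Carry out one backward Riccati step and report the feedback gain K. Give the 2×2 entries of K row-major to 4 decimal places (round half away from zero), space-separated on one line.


BᵀP = [-7.0000 -1.5000; 1.7500 0.3750]
S = R + BᵀPB = [3 0; 0 3/2] + [25.0000 -6.2500; -6.2500 1.5625] = [28.0000 -6.2500; -6.2500 3.0625]
BᵀPA = [4.0000 -9.5000; -1.0000 2.3750]
K = S⁻¹·BᵀPA = [0.1285 -0.3052; -0.0643 0.1526]
A−BK = [-0.4217 0.6265; 1.7108 -2.3133]
AᵀP(A−BK) = [0.4217 -0.6265; -0.6265 0.9880]
P' = Q + AᵀP(A−BK) = [8.4217 -6.6265; -6.6265 9.9880]
tr(P') = 18.4096

0.1285 -0.3052 -0.0643 0.1526


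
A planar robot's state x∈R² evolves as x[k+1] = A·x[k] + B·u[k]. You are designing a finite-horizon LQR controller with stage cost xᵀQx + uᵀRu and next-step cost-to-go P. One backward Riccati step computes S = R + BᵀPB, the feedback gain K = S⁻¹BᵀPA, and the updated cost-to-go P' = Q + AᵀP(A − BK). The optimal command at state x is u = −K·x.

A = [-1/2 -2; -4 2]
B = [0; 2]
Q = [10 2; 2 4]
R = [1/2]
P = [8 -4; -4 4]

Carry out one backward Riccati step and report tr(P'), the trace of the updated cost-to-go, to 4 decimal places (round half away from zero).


34.4242

BᵀP = [-8.0000 8.0000]
S = R + BᵀPB = [1/2] + [16.0000] = [16.5000]
BᵀPA = [-28.0000 32.0000]
K = S⁻¹·BᵀPA = [-1.6970 1.9394]
A−BK = [-0.5000 -2.0000; -0.6061 -1.8788]
AᵀP(A−BK) = [2.4848 2.3030; 2.3030 17.9394]
P' = Q + AᵀP(A−BK) = [12.4848 4.3030; 4.3030 21.9394]
tr(P') = 34.4242


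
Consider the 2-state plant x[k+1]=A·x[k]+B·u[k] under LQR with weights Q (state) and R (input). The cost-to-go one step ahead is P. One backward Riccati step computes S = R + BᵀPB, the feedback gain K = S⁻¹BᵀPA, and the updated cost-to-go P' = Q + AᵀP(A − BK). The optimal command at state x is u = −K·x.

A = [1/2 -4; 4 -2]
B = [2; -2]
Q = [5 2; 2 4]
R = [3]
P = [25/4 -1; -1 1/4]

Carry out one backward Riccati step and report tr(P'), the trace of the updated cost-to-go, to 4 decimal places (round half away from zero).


19.4392

BᵀP = [14.5000 -2.5000]
S = R + BᵀPB = [3] + [34.0000] = [37.0000]
BᵀPA = [-2.7500 -53.0000]
K = S⁻¹·BᵀPA = [-0.0743 -1.4324]
A−BK = [0.6486 -1.1351; 3.8514 -4.8649]
AᵀP(A−BK) = [1.3581 -1.4392; -1.4392 9.0811]
P' = Q + AᵀP(A−BK) = [6.3581 0.5608; 0.5608 13.0811]
tr(P') = 19.4392


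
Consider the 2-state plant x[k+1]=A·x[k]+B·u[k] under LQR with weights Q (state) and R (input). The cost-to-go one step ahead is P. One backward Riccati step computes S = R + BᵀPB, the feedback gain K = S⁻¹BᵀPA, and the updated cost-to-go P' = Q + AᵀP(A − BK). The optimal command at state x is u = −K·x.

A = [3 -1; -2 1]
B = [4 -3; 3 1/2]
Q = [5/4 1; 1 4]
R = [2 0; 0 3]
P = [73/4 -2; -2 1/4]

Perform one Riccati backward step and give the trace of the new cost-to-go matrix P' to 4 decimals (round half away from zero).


6.8718

BᵀP = [67.0000 -7.2500; -55.7500 6.1250]
S = R + BᵀPB = [2 0; 0 3] + [246.2500 -204.6250; -204.6250 170.3125] = [248.2500 -204.6250; -204.6250 173.3125]
BᵀPA = [215.5000 -74.2500; -179.5000 61.8750]
K = S⁻¹·BᵀPA = [0.5364 -0.1797; -0.4024 0.1448]
A−BK = [-0.3527 0.1533; -3.4079 1.4667]
AᵀP(A−BK) = [1.4270 -0.5245; -0.5245 0.1948]
P' = Q + AᵀP(A−BK) = [2.6770 0.4755; 0.4755 4.1948]
tr(P') = 6.8718


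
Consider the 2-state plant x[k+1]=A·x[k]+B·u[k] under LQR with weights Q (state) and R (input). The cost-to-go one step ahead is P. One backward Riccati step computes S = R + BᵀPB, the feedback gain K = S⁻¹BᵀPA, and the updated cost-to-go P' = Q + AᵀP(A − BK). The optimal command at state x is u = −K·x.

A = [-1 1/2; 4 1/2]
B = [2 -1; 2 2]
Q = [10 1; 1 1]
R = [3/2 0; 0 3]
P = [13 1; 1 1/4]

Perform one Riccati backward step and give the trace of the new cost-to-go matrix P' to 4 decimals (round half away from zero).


13.6587

BᵀP = [28.0000 2.5000; -11.0000 -0.5000]
S = R + BᵀPB = [3/2 0; 0 3] + [61.0000 -23.0000; -23.0000 10.0000] = [62.5000 -23.0000; -23.0000 13.0000]
BᵀPA = [-18.0000 15.2500; 9.0000 -5.7500]
K = S⁻¹·BᵀPA = [-0.0952 0.2328; 0.5238 -0.0304]
A−BK = [-0.2857 0.0040; 3.1429 0.0952]
AᵀP(A−BK) = [2.5714 -0.0357; -0.0357 0.0873]
P' = Q + AᵀP(A−BK) = [12.5714 0.9643; 0.9643 1.0873]
tr(P') = 13.6587


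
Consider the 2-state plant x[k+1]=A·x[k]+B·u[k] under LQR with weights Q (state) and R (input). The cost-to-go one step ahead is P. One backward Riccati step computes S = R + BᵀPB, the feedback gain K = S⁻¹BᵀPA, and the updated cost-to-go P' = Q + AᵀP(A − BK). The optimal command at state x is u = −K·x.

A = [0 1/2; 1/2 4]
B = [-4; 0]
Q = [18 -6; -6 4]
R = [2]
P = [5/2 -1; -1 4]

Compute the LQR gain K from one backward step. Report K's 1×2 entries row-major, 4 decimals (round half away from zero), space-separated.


BᵀP = [-10.0000 4.0000]
S = R + BᵀPB = [2] + [40.0000] = [42.0000]
BᵀPA = [2.0000 11.0000]
K = S⁻¹·BᵀPA = [0.0476 0.2619]
A−BK = [0.1905 1.5476; 0.5000 4.0000]
AᵀP(A−BK) = [0.9048 7.2262; 7.2262 57.7440]
P' = Q + AᵀP(A−BK) = [18.9048 1.2262; 1.2262 61.7440]
tr(P') = 80.6488

0.0476 0.2619


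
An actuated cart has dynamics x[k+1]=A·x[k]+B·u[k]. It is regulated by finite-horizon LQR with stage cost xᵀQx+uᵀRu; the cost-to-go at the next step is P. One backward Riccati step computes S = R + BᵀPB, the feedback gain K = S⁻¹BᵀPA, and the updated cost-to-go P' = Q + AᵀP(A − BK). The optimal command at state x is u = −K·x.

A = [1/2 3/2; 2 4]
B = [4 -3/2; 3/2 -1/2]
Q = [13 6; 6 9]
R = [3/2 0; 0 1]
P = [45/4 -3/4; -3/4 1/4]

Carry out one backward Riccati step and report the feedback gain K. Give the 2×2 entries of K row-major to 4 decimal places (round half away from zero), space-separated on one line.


BᵀP = [43.8750 -2.6250; -16.5000 1.0000]
S = R + BᵀPB = [3/2 0; 0 1] + [171.5625 -64.5000; -64.5000 24.2500] = [173.0625 -64.5000; -64.5000 25.2500]
BᵀPA = [16.6875 55.3125; -6.2500 -20.7500]
K = S⁻¹·BᵀPA = [0.0870 0.2780; -0.0253 -0.1116]
A−BK = [0.1141 0.2205; 1.8569 3.5272]
AᵀP(A−BK) = [0.7026 1.3506; 1.3506 2.6190]
P' = Q + AᵀP(A−BK) = [13.7026 7.3506; 7.3506 11.6190]
tr(P') = 25.3216

0.0870 0.2780 -0.0253 -0.1116


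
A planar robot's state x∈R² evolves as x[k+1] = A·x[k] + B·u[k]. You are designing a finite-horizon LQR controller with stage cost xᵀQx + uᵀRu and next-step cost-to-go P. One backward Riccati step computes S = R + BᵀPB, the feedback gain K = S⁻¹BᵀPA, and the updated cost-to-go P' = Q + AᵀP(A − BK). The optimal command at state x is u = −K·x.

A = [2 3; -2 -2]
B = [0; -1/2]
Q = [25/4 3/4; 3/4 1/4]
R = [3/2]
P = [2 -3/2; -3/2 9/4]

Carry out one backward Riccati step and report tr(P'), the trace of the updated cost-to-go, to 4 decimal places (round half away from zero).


63.8636

BᵀP = [0.7500 -1.1250]
S = R + BᵀPB = [3/2] + [0.5625] = [2.0625]
BᵀPA = [3.7500 4.5000]
K = S⁻¹·BᵀPA = [1.8182 2.1818]
A−BK = [2.0000 3.0000; -1.0909 -0.9091]
AᵀP(A−BK) = [22.1818 27.8182; 27.8182 35.1818]
P' = Q + AᵀP(A−BK) = [28.4318 28.5682; 28.5682 35.4318]
tr(P') = 63.8636


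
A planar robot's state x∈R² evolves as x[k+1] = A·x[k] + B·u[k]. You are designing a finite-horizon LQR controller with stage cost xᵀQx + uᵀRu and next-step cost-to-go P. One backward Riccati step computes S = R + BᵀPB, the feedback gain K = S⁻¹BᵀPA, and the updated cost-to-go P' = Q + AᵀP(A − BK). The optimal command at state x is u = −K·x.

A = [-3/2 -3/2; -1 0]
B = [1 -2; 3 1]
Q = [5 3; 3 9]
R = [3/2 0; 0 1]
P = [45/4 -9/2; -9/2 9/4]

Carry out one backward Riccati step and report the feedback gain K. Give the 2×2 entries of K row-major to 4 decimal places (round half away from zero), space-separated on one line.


BᵀP = [-2.2500 2.2500; -27.0000 11.2500]
S = R + BᵀPB = [3/2 0; 0 1] + [4.5000 6.7500; 6.7500 65.2500] = [6.0000 6.7500; 6.7500 66.2500]
BᵀPA = [1.1250 3.3750; 29.2500 40.5000]
K = S⁻¹·BᵀPA = [-0.3492 -0.1414; 0.4771 0.6257]
A−BK = [-0.1966 -0.1071; -0.4294 -0.2014]
AᵀP(A−BK) = [0.5005 0.4190; 0.4190 0.4477]
P' = Q + AᵀP(A−BK) = [5.5005 3.4190; 3.4190 9.4477]
tr(P') = 14.9482

-0.3492 -0.1414 0.4771 0.6257


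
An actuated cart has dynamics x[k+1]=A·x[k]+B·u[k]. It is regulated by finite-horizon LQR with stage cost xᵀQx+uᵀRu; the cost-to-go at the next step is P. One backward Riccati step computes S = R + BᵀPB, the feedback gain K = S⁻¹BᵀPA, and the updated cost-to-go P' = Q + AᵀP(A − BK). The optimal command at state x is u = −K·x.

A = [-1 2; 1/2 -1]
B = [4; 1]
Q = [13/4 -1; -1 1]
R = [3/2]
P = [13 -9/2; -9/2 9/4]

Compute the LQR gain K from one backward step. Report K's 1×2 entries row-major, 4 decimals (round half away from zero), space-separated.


BᵀP = [47.5000 -15.7500]
S = R + BᵀPB = [3/2] + [174.2500] = [175.7500]
BᵀPA = [-55.3750 110.7500]
K = S⁻¹·BᵀPA = [-0.3151 0.6302]
A−BK = [0.2603 -0.5206; 0.8151 -1.6302]
AᵀP(A−BK) = [0.6150 -1.2301; -1.2301 2.4602]
P' = Q + AᵀP(A−BK) = [3.8650 -2.2301; -2.2301 3.4602]
tr(P') = 7.3252

-0.3151 0.6302


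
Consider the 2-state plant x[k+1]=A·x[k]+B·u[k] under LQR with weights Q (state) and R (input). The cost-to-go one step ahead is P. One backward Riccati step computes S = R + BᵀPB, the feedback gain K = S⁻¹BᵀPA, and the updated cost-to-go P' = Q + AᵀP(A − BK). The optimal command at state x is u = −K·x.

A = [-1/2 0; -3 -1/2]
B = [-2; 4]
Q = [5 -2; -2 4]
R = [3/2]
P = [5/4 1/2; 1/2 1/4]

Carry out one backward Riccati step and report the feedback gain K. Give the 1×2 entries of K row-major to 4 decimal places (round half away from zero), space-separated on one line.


0.1000 0.0000

BᵀP = [-0.5000 0.0000]
S = R + BᵀPB = [3/2] + [1.0000] = [2.5000]
BᵀPA = [0.2500 0.0000]
K = S⁻¹·BᵀPA = [0.1000 0.0000]
A−BK = [-0.3000 0.0000; -3.4000 -0.5000]
AᵀP(A−BK) = [4.0375 0.5000; 0.5000 0.0625]
P' = Q + AᵀP(A−BK) = [9.0375 -1.5000; -1.5000 4.0625]
tr(P') = 13.1000


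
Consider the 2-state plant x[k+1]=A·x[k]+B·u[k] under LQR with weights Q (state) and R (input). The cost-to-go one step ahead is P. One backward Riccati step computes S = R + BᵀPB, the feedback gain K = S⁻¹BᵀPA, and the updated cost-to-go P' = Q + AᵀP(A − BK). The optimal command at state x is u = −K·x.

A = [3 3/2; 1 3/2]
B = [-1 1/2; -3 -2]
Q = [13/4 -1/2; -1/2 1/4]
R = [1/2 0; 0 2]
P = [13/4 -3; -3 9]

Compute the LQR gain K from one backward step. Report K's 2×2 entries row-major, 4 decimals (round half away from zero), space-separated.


-1.1767 -0.7954 1.4112 0.5055

BᵀP = [5.7500 -24.0000; 7.6250 -19.5000]
S = R + BᵀPB = [1/2 0; 0 2] + [66.2500 50.8750; 50.8750 42.8125] = [66.7500 50.8750; 50.8750 44.8125]
BᵀPA = [-6.7500 -27.3750; 3.3750 -17.8125]
K = S⁻¹·BᵀPA = [-1.1767 -0.7954; 1.4112 0.5055]
A−BK = [1.1176 0.4518; 0.2923 0.1248]
AᵀP(A−BK) = [7.5441 3.0497; 3.0497 1.2928]
P' = Q + AᵀP(A−BK) = [10.7941 2.5497; 2.5497 1.5428]
tr(P') = 12.3369


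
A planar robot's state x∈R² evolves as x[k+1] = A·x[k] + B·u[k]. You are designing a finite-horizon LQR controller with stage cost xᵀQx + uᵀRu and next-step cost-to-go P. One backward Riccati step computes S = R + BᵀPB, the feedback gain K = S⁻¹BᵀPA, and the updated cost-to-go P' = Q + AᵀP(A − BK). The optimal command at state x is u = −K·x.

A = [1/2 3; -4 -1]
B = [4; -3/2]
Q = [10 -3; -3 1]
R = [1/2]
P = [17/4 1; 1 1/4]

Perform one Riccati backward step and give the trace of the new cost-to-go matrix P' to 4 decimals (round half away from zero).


BᵀP = [15.5000 3.6250]
S = R + BᵀPB = [1/2] + [56.5625] = [57.0625]
BᵀPA = [-6.7500 42.8750]
K = S⁻¹·BᵀPA = [-0.1183 0.7514]
A−BK = [0.9732 -0.0055; -4.1774 0.1271]
AᵀP(A−BK) = [0.2640 -0.0533; -0.0533 0.2850]
P' = Q + AᵀP(A−BK) = [10.2640 -3.0533; -3.0533 1.2850]
tr(P') = 11.5491

11.5491


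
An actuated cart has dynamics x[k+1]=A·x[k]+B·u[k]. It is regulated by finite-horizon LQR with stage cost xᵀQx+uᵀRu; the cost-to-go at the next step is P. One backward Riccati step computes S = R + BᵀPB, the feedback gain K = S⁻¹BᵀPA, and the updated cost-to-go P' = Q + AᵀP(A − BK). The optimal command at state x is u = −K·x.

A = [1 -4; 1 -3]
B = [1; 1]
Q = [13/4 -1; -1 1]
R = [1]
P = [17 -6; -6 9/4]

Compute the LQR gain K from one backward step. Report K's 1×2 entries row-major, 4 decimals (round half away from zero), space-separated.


BᵀP = [11.0000 -3.7500]
S = R + BᵀPB = [1] + [7.2500] = [8.2500]
BᵀPA = [7.2500 -32.7500]
K = S⁻¹·BᵀPA = [0.8788 -3.9697]
A−BK = [0.1212 -0.0303; 0.1212 0.9697]
AᵀP(A−BK) = [0.8788 -3.9697; -3.9697 18.2424]
P' = Q + AᵀP(A−BK) = [4.1288 -4.9697; -4.9697 19.2424]
tr(P') = 23.3712

0.8788 -3.9697


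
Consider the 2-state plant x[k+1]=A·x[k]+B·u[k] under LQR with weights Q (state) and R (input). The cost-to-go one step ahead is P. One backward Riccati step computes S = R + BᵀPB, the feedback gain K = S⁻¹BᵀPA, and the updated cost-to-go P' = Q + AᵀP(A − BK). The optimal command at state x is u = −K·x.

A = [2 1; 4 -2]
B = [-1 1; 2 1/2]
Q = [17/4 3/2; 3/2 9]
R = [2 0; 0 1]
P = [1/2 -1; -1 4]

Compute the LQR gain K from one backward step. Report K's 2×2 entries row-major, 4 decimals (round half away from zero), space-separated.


1.2941 -0.8992 0.9412 -0.1345

BᵀP = [-2.5000 9.0000; 0.0000 1.0000]
S = R + BᵀPB = [2 0; 0 1] + [20.5000 2.0000; 2.0000 0.5000] = [22.5000 2.0000; 2.0000 1.5000]
BᵀPA = [31.0000 -20.5000; 4.0000 -2.0000]
K = S⁻¹·BᵀPA = [1.2941 -0.8992; 0.9412 -0.1345]
A−BK = [2.3529 0.2353; 0.9412 -0.1345]
AᵀP(A−BK) = [6.1176 -2.5882; -2.5882 1.7983]
P' = Q + AᵀP(A−BK) = [10.3676 -1.0882; -1.0882 10.7983]
tr(P') = 21.1660


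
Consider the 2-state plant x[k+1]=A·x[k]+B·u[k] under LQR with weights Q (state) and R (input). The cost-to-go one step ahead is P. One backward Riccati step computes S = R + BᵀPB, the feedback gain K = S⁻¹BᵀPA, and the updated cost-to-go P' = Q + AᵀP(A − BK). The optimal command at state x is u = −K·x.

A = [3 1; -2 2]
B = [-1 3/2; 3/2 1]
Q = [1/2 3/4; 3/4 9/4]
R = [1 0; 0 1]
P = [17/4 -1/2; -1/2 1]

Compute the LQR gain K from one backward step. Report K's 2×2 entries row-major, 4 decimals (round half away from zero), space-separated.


-1.6083 0.4145 0.8228 0.8601

BᵀP = [-5.0000 2.0000; 5.8750 0.2500]
S = R + BᵀPB = [1 0; 0 1] + [8.0000 -5.5000; -5.5000 9.0625] = [9.0000 -5.5000; -5.5000 10.0625]
BᵀPA = [-19.0000 -1.0000; 17.1250 6.3750]
K = S⁻¹·BᵀPA = [-1.6083 0.4145; 0.8228 0.8601]
A−BK = [0.1575 0.1244; -0.4104 0.5181]
AᵀP(A−BK) = [3.6021 -0.1036; -0.1036 1.1813]
P' = Q + AᵀP(A−BK) = [4.1021 0.6464; 0.6464 3.4313]
tr(P') = 7.5334


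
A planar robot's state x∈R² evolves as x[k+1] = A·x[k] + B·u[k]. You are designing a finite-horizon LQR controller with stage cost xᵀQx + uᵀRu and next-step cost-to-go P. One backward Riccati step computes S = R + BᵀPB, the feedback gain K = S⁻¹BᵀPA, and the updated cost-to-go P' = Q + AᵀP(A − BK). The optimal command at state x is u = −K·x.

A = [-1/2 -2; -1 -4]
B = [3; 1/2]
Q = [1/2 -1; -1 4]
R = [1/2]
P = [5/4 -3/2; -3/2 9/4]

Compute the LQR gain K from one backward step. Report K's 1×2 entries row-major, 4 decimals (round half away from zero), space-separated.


0.2400 0.9600

BᵀP = [3.0000 -3.3750]
S = R + BᵀPB = [1/2] + [7.3125] = [7.8125]
BᵀPA = [1.8750 7.5000]
K = S⁻¹·BᵀPA = [0.2400 0.9600]
A−BK = [-1.2200 -4.8800; -1.1200 -4.4800]
AᵀP(A−BK) = [0.6125 2.4500; 2.4500 9.8000]
P' = Q + AᵀP(A−BK) = [1.1125 1.4500; 1.4500 13.8000]
tr(P') = 14.9125


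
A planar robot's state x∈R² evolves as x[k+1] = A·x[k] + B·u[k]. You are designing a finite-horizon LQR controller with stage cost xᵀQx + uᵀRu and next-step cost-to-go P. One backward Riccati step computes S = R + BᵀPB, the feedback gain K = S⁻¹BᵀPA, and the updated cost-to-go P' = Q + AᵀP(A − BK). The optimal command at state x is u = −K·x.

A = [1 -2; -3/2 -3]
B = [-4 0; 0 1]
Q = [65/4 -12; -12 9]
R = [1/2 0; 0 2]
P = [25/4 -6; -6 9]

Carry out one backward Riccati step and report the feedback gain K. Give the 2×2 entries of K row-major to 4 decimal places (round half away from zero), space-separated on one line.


-0.3834 0.2229 -0.9363 -1.8499

BᵀP = [-25.0000 24.0000; -6.0000 9.0000]
S = R + BᵀPB = [1/2 0; 0 2] + [100.0000 24.0000; 24.0000 9.0000] = [100.5000 24.0000; 24.0000 11.0000]
BᵀPA = [-61.0000 -22.0000; -19.5000 -15.0000]
K = S⁻¹·BᵀPA = [-0.3834 0.2229; -0.9363 -1.8499]
A−BK = [-0.5335 -1.1086; -0.5637 -1.1501]
AᵀP(A−BK) = [2.8567 5.5217; 5.5217 11.1549]
P' = Q + AᵀP(A−BK) = [19.1067 -6.4783; -6.4783 20.1549]
tr(P') = 39.2616


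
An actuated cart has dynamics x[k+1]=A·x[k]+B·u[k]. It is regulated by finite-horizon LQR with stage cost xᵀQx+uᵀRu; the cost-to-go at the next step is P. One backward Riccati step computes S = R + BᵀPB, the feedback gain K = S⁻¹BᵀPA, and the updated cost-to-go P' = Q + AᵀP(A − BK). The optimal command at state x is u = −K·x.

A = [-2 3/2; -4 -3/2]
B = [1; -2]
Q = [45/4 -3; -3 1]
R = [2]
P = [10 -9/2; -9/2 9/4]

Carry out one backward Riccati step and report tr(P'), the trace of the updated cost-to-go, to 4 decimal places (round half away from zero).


BᵀP = [19.0000 -9.0000]
S = R + BᵀPB = [2] + [37.0000] = [39.0000]
BᵀPA = [-2.0000 42.0000]
K = S⁻¹·BᵀPA = [-0.0513 1.0769]
A−BK = [-1.9487 0.4231; -4.1026 0.6538]
AᵀP(A−BK) = [3.8974 -0.8462; -0.8462 2.5817]
P' = Q + AᵀP(A−BK) = [15.1474 -3.8462; -3.8462 3.5817]
tr(P') = 18.7292

18.7292


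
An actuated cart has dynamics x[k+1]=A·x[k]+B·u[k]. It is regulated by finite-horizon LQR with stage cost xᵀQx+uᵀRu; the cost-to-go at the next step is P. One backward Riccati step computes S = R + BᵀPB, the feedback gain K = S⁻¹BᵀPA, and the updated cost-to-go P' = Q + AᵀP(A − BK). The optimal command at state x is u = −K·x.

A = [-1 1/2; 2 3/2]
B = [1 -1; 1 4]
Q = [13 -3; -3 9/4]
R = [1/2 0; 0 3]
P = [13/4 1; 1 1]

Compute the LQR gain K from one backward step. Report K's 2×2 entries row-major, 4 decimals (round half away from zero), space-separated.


BᵀP = [4.2500 2.0000; 0.7500 3.0000]
S = R + BᵀPB = [1/2 0; 0 3] + [6.2500 3.7500; 3.7500 11.2500] = [6.7500 3.7500; 3.7500 14.2500]
BᵀPA = [-0.2500 5.1250; 5.2500 4.8750]
K = S⁻¹·BᵀPA = [-0.2831 0.6667; 0.4429 0.1667]
A−BK = [-0.2740 0.0000; 0.5114 0.1667]
AᵀP(A−BK) = [0.8539 0.1667; 0.1667 0.3333]
P' = Q + AᵀP(A−BK) = [13.8539 -2.8333; -2.8333 2.5833]
tr(P') = 16.4372

-0.2831 0.6667 0.4429 0.1667


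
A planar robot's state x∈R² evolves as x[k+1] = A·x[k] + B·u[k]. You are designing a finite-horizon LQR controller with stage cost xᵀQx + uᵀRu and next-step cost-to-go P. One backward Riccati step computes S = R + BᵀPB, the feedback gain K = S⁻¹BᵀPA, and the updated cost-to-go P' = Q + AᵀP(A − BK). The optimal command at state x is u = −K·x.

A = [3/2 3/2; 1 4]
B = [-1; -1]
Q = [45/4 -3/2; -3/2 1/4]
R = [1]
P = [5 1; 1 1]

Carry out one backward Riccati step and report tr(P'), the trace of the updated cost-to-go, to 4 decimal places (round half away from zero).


20.4444

BᵀP = [-6.0000 -2.0000]
S = R + BᵀPB = [1] + [8.0000] = [9.0000]
BᵀPA = [-11.0000 -17.0000]
K = S⁻¹·BᵀPA = [-1.2222 -1.8889]
A−BK = [0.2778 -0.3889; -0.2222 2.1111]
AᵀP(A−BK) = [1.8056 1.9722; 1.9722 7.1389]
P' = Q + AᵀP(A−BK) = [13.0556 0.4722; 0.4722 7.3889]
tr(P') = 20.4444


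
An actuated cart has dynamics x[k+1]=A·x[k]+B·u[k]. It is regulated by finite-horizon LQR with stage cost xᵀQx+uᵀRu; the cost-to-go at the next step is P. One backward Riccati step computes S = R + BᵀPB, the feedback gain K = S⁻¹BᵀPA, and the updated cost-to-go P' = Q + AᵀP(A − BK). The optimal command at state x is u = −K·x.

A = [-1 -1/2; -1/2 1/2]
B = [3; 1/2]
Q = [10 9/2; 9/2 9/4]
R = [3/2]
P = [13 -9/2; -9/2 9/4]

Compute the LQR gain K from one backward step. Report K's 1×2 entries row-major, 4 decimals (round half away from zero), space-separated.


-0.2895 -0.2327

BᵀP = [36.7500 -12.3750]
S = R + BᵀPB = [3/2] + [104.0625] = [105.5625]
BᵀPA = [-30.5625 -24.5625]
K = S⁻¹·BᵀPA = [-0.2895 -0.2327]
A−BK = [-0.1314 0.1980; -0.3552 0.6163]
AᵀP(A−BK) = [0.2140 -0.0488; -0.0488 0.3472]
P' = Q + AᵀP(A−BK) = [10.2140 4.4512; 4.4512 2.5972]
tr(P') = 12.8113


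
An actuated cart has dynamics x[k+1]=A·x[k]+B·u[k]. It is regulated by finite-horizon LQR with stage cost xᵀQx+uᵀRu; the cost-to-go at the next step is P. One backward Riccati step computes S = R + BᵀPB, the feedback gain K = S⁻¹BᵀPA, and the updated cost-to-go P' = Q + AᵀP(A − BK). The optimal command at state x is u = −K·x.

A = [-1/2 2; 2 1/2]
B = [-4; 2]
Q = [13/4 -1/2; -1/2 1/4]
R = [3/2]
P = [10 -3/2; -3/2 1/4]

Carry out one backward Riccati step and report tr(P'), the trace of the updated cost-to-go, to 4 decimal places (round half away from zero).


BᵀP = [-43.0000 6.5000]
S = R + BᵀPB = [3/2] + [185.0000] = [186.5000]
BᵀPA = [34.5000 -82.7500]
K = S⁻¹·BᵀPA = [0.1850 -0.4437]
A−BK = [0.2399 0.2252; 1.6300 1.3874]
AᵀP(A−BK) = [0.1180 -0.0674; -0.0674 0.3463]
P' = Q + AᵀP(A−BK) = [3.3680 -0.5674; -0.5674 0.5963]
tr(P') = 3.9643

3.9643


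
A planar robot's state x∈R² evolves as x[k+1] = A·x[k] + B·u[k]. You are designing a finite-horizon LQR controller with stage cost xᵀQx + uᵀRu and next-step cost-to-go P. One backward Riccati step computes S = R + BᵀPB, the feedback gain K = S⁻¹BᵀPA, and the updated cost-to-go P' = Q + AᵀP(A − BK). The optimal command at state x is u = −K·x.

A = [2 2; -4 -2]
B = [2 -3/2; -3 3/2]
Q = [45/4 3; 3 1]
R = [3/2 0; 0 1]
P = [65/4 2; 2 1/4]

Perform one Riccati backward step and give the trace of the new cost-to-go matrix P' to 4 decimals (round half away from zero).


BᵀP = [26.5000 3.2500; -21.3750 -2.6250]
S = R + BᵀPB = [3/2 0; 0 1] + [43.2500 -34.8750; -34.8750 28.1250] = [44.7500 -34.8750; -34.8750 29.1250]
BᵀPA = [40.0000 46.5000; -32.2500 -37.5000]
K = S⁻¹·BᵀPA = [0.4626 0.5340; -0.5534 -0.6481]
A−BK = [0.2448 -0.0402; -1.7822 0.5742]
AᵀP(A−BK) = [0.6499 0.7378; 0.7378 0.8642]
P' = Q + AᵀP(A−BK) = [11.8999 3.7378; 3.7378 1.8642]
tr(P') = 13.7641

13.7641


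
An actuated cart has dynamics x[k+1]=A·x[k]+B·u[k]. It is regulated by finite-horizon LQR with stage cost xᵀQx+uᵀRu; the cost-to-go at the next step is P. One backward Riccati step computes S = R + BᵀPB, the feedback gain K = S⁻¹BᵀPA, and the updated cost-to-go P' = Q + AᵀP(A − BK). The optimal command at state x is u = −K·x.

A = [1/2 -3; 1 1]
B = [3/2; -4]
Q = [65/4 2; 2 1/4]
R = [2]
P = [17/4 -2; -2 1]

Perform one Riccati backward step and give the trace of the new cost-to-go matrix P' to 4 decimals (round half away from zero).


BᵀP = [14.3750 -7.0000]
S = R + BᵀPB = [2] + [49.5625] = [51.5625]
BᵀPA = [0.1875 -50.1250]
K = S⁻¹·BᵀPA = [0.0036 -0.9721]
A−BK = [0.4945 -1.5418; 1.0145 -2.8885]
AᵀP(A−BK) = [0.0618 -0.1927; -0.1927 2.5224]
P' = Q + AᵀP(A−BK) = [16.3118 1.8073; 1.8073 2.7724]
tr(P') = 19.0842

19.0842


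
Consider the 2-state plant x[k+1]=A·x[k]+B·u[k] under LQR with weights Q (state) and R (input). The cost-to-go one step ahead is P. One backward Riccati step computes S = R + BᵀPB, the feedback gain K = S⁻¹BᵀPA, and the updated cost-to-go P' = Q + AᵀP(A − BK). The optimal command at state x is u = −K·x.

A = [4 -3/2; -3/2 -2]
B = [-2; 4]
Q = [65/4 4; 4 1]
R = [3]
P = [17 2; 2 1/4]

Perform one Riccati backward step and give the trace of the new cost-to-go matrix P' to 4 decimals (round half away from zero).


39.7311

BᵀP = [-26.0000 -3.0000]
S = R + BᵀPB = [3] + [40.0000] = [43.0000]
BᵀPA = [-99.5000 45.0000]
K = S⁻¹·BᵀPA = [-2.3140 1.0465]
A−BK = [-0.6279 0.5930; 7.7558 -6.1860]
AᵀP(A−BK) = [18.3241 -8.6221; -8.6221 4.1570]
P' = Q + AᵀP(A−BK) = [34.5741 -4.6221; -4.6221 5.1570]
tr(P') = 39.7311


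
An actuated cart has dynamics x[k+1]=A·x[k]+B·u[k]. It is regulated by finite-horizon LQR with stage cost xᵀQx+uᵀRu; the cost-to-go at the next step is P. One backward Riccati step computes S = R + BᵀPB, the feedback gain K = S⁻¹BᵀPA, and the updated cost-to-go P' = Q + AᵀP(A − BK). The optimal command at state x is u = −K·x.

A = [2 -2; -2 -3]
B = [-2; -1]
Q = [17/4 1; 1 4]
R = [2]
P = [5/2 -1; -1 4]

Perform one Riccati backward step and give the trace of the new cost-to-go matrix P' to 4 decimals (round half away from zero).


58.5833

BᵀP = [-4.0000 -2.0000]
S = R + BᵀPB = [2] + [10.0000] = [12.0000]
BᵀPA = [-4.0000 14.0000]
K = S⁻¹·BᵀPA = [-0.3333 1.1667]
A−BK = [1.3333 0.3333; -2.3333 -1.8333]
AᵀP(A−BK) = [32.6667 20.6667; 20.6667 17.6667]
P' = Q + AᵀP(A−BK) = [36.9167 21.6667; 21.6667 21.6667]
tr(P') = 58.5833


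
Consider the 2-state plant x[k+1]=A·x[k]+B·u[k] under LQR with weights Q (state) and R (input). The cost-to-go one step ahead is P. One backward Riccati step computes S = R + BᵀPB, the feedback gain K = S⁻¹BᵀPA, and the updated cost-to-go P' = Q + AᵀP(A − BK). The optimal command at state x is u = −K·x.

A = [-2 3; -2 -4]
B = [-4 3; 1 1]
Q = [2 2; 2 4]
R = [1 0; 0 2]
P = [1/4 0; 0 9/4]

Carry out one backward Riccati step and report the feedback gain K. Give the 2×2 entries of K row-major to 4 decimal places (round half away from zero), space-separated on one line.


BᵀP = [-1.0000 2.2500; 0.7500 2.2500]
S = R + BᵀPB = [1 0; 0 2] + [6.2500 -0.7500; -0.7500 4.5000] = [7.2500 -0.7500; -0.7500 6.5000]
BᵀPA = [-2.5000 -12.0000; -6.0000 -6.7500]
K = S⁻¹·BᵀPA = [-0.4456 -1.7839; -0.9745 -1.2443]
A−BK = [-0.8591 -0.4027; -0.5799 -0.9718]
AᵀP(A−BK) = [3.0389 4.5745; 4.5745 8.4443]
P' = Q + AᵀP(A−BK) = [5.0389 6.5745; 6.5745 12.4443]
tr(P') = 17.4832

-0.4456 -1.7839 -0.9745 -1.2443


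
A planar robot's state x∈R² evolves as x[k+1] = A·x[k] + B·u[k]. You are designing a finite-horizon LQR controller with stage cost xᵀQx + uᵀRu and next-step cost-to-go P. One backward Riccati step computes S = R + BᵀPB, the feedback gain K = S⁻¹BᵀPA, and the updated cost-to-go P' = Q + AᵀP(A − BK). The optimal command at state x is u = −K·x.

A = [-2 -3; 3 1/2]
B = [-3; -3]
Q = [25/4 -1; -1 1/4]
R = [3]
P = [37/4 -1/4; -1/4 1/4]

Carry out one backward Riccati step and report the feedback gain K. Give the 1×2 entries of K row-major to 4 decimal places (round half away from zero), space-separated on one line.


BᵀP = [-27.0000 0.0000]
S = R + BᵀPB = [3] + [81.0000] = [84.0000]
BᵀPA = [54.0000 81.0000]
K = S⁻¹·BᵀPA = [0.6429 0.9643]
A−BK = [-0.0714 -0.1071; 4.9286 3.3929]
AᵀP(A−BK) = [7.5357 6.3036; 6.3036 5.9554]
P' = Q + AᵀP(A−BK) = [13.7857 5.3036; 5.3036 6.2054]
tr(P') = 19.9911

0.6429 0.9643


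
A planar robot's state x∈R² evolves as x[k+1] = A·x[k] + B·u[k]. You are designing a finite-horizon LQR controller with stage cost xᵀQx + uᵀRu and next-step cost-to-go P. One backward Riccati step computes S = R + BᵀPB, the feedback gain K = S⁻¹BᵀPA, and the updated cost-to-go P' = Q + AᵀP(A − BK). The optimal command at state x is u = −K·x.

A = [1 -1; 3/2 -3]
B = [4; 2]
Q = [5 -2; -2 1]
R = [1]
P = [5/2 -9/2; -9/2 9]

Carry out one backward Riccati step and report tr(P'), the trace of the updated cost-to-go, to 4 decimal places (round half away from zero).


71.3500

BᵀP = [1.0000 0.0000]
S = R + BᵀPB = [1] + [4.0000] = [5.0000]
BᵀPA = [1.0000 -1.0000]
K = S⁻¹·BᵀPA = [0.2000 -0.2000]
A−BK = [0.2000 -0.2000; 1.1000 -2.6000]
AᵀP(A−BK) = [9.0500 -22.5500; -22.5500 56.3000]
P' = Q + AᵀP(A−BK) = [14.0500 -24.5500; -24.5500 57.3000]
tr(P') = 71.3500


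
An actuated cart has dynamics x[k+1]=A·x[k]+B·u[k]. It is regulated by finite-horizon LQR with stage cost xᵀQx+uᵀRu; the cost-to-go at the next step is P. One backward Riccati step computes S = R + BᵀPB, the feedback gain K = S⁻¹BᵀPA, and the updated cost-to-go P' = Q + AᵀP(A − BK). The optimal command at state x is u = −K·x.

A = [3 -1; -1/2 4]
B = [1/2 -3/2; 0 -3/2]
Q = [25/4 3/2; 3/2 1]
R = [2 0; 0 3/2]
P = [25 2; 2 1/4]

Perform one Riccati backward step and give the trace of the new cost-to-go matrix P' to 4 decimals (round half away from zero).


14.7332

BᵀP = [12.5000 1.0000; -40.5000 -3.3750]
S = R + BᵀPB = [2 0; 0 3/2] + [6.2500 -20.2500; -20.2500 65.8125] = [8.2500 -20.2500; -20.2500 67.3125]
BᵀPA = [37.0000 -8.5000; -119.8125 27.0000]
K = S⁻¹·BᵀPA = [0.4430 -0.1749; -1.6467 0.3485]
A−BK = [0.3085 -0.3898; -2.9700 4.5227]
AᵀP(A−BK) = [5.3793 -2.2743; -2.2743 2.1039]
P' = Q + AᵀP(A−BK) = [11.6293 -0.7743; -0.7743 3.1039]
tr(P') = 14.7332


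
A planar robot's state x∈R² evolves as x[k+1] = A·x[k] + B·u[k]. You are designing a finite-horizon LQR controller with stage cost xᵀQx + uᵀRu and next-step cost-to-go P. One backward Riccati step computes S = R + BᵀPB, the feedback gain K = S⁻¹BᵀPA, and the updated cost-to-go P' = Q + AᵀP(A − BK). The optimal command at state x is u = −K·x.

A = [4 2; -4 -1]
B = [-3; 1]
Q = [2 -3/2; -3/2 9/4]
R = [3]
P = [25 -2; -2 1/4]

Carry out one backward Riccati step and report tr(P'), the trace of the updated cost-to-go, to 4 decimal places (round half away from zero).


12.0544

BᵀP = [-77.0000 6.2500]
S = R + BᵀPB = [3] + [237.2500] = [240.2500]
BᵀPA = [-333.0000 -160.2500]
K = S⁻¹·BᵀPA = [-1.3861 -0.6670]
A−BK = [-0.1582 -0.0010; -2.6139 -0.3330]
AᵀP(A−BK) = [6.4433 2.8845; 2.8845 1.3611]
P' = Q + AᵀP(A−BK) = [8.4433 1.3845; 1.3845 3.6111]
tr(P') = 12.0544
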